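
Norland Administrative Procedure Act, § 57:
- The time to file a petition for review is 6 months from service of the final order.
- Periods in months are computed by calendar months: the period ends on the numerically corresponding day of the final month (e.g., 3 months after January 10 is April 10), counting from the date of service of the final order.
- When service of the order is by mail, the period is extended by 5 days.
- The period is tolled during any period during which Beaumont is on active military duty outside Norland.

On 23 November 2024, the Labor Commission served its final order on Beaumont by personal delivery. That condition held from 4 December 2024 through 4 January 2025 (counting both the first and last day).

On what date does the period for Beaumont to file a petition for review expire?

6 months after 23 November 2024 is May 23, 2025.
Service was not by mail, so no mail extension applies.
From December 4, 2024 through January 4, 2025 inclusive is 32 days; tolling adds 32 days: May 23, 2025 + 32 days = June 24, 2025.

June 24, 2025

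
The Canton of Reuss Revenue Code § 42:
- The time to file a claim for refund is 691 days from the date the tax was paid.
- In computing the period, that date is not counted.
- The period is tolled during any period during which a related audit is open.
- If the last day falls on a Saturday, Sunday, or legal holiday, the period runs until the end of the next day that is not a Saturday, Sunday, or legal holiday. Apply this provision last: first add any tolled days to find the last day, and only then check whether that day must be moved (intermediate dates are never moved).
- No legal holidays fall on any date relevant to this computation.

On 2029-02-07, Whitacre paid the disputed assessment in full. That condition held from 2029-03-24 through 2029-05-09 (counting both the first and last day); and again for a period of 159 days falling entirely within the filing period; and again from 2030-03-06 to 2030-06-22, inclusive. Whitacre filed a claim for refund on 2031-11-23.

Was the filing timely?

691 days after 2029-02-07 is December 30, 2030.
From March 24, 2029 through May 9, 2029 inclusive is 47 days; tolling adds 47 days: December 30, 2030 + 47 days = February 15, 2031.
Tolling adds 159 days: February 15, 2031 + 159 days = July 24, 2031.
From March 6, 2030 through June 22, 2030 inclusive is 109 days; tolling adds 109 days: July 24, 2031 + 109 days = November 10, 2031.
November 10, 2031 is a Monday and not a legal holiday, so no extension applies.
The deadline is November 10, 2031; the filing on November 23, 2031 is after that date.

No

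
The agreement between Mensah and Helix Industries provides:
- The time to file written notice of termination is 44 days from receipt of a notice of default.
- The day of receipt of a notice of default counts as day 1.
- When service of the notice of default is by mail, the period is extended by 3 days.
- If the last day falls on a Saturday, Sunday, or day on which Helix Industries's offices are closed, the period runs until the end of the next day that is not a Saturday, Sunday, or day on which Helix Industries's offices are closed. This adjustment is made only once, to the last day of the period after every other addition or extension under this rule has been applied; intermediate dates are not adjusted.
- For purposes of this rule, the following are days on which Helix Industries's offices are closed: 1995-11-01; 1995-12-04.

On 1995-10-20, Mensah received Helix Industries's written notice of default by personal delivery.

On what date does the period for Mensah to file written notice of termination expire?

Counting 1995-10-20 as day 1, day 44 is December 2, 1995.
Service was not by mail, so no mail extension applies.
December 2, 1995 is Saturday; December 3, 1995 is Sunday; December 4, 1995 is a listed holiday. The next qualifying day is December 5, 1995.

December 5, 1995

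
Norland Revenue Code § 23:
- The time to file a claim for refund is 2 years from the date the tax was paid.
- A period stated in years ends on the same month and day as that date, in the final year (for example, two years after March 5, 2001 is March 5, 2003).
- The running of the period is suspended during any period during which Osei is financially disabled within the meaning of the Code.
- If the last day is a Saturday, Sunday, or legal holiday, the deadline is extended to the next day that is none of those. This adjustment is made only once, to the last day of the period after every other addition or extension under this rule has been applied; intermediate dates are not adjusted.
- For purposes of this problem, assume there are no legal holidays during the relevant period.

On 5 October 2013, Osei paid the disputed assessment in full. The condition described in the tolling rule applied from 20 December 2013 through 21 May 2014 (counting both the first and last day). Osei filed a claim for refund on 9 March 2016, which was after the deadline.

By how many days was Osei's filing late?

2 years after 5 October 2013 is October 5, 2015.
From December 20, 2013 through May 21, 2014 inclusive is 153 days; tolling adds 153 days: October 5, 2015 + 153 days = March 6, 2016.
March 6, 2016 is Sunday. The next qualifying day is March 7, 2016.
The deadline is March 7, 2016; from March 7, 2016 to March 9, 2016 is 2 days.

2 days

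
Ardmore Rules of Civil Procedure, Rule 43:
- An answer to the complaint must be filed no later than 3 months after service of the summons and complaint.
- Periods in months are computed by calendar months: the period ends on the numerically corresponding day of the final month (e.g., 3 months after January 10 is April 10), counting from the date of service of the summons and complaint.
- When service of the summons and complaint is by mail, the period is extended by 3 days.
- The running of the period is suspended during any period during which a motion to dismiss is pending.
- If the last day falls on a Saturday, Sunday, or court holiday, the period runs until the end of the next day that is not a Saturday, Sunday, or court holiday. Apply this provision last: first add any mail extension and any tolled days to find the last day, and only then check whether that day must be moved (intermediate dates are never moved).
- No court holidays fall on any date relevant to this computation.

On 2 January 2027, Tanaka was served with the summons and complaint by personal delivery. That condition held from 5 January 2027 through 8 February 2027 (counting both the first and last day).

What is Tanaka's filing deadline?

3 months after 2 January 2027 is April 2, 2027.
Service was not by mail, so no mail extension applies.
From January 5, 2027 through February 8, 2027 inclusive is 35 days; tolling adds 35 days: April 2, 2027 + 35 days = May 7, 2027.
May 7, 2027 is a Friday and not a court holiday, so no extension applies.

May 7, 2027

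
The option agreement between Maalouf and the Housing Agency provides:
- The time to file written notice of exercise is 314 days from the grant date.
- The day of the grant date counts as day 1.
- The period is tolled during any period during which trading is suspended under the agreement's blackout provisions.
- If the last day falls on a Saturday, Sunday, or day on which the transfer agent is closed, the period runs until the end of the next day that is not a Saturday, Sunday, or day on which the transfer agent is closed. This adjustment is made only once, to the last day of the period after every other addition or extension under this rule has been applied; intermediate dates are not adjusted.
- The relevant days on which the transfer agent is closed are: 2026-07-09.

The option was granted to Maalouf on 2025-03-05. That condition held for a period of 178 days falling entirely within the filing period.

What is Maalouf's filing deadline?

July 10, 2026

Counting 2025-03-05 as day 1, day 314 is January 12, 2026.
Tolling adds 178 days: January 12, 2026 + 178 days = July 9, 2026.
July 9, 2026 is a listed holiday. The next qualifying day is July 10, 2026.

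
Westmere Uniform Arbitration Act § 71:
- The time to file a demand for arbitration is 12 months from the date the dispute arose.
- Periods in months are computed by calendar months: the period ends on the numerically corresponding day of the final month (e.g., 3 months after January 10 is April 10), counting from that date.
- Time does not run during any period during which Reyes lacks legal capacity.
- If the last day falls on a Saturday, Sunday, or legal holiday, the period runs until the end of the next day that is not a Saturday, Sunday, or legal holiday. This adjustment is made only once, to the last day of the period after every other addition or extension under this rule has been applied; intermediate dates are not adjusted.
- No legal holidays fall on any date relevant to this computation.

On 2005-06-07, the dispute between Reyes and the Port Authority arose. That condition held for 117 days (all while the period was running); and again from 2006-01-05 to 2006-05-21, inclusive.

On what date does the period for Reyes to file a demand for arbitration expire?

12 months after 2005-06-07 is June 7, 2006.
Tolling adds 117 days: June 7, 2006 + 117 days = October 2, 2006.
From January 5, 2006 through May 21, 2006 inclusive is 137 days; tolling adds 137 days: October 2, 2006 + 137 days = February 16, 2007.
February 16, 2007 is a Friday and not a legal holiday, so no extension applies.

February 16, 2007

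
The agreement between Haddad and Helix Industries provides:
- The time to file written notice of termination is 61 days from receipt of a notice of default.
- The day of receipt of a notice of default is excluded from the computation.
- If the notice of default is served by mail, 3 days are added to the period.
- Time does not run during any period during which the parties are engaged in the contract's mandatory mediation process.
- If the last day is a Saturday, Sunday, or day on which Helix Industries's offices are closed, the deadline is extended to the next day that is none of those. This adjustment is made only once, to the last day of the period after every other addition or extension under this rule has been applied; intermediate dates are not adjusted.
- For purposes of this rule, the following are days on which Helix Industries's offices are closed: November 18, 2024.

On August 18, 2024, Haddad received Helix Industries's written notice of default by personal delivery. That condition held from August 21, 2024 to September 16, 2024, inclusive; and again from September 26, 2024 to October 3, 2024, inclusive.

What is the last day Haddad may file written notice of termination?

November 22, 2024

61 days after August 18, 2024 is October 18, 2024.
Service was not by mail, so no mail extension applies.
From August 21, 2024 through September 16, 2024 inclusive is 27 days; tolling adds 27 days: October 18, 2024 + 27 days = November 14, 2024.
From September 26, 2024 through October 3, 2024 inclusive is 8 days; tolling adds 8 days: November 14, 2024 + 8 days = November 22, 2024.
November 22, 2024 is a Friday and not a day on which Helix Industries's offices are closed, so no extension applies.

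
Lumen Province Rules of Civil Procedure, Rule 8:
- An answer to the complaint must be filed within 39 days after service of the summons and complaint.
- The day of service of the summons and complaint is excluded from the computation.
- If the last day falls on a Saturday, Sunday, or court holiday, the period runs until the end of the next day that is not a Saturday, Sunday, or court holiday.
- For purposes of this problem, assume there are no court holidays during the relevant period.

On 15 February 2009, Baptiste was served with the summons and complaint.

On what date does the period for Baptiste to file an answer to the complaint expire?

March 26, 2009

39 days after 15 February 2009 is March 26, 2009.
March 26, 2009 is a Thursday and not a court holiday, so no extension applies.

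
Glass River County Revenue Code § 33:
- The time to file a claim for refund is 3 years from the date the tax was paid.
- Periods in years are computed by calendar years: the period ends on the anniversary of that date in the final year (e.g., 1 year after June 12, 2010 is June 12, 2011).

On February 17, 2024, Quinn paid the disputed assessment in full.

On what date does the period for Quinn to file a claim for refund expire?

February 17, 2027

3 years after February 17, 2024 is February 17, 2027.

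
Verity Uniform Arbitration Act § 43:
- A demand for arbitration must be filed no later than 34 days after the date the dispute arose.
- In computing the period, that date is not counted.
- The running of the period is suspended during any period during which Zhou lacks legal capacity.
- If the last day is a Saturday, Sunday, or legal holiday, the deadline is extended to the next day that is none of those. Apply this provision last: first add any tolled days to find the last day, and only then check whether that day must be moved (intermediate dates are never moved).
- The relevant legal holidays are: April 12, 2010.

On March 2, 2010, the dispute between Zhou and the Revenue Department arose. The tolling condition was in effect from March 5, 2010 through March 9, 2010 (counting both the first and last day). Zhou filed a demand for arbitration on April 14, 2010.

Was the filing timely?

34 days after March 2, 2010 is April 5, 2010.
From March 5, 2010 through March 9, 2010 inclusive is 5 days; tolling adds 5 days: April 5, 2010 + 5 days = April 10, 2010.
April 10, 2010 is Saturday; April 11, 2010 is Sunday; April 12, 2010 is a listed holiday. The next qualifying day is April 13, 2010.
The deadline is April 13, 2010; the filing on April 14, 2010 is after that date.

No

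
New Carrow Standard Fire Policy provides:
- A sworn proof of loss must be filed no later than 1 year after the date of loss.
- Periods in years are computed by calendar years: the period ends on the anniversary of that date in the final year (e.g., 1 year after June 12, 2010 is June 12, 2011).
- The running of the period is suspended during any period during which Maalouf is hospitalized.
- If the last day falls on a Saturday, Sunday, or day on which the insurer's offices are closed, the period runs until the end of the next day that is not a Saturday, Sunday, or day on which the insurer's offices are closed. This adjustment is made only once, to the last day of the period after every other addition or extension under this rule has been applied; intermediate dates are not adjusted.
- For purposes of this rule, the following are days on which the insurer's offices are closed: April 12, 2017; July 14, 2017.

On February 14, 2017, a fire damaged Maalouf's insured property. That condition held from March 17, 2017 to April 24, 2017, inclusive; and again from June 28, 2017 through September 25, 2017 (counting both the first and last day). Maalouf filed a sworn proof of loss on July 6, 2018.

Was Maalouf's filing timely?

1 year after February 14, 2017 is February 14, 2018.
From March 17, 2017 through April 24, 2017 inclusive is 39 days; tolling adds 39 days: February 14, 2018 + 39 days = March 25, 2018.
From June 28, 2017 through September 25, 2017 inclusive is 90 days; tolling adds 90 days: March 25, 2018 + 90 days = June 23, 2018.
June 23, 2018 is Saturday; June 24, 2018 is Sunday. The next qualifying day is June 25, 2018.
The deadline is June 25, 2018; the filing on July 6, 2018 is after that date.

No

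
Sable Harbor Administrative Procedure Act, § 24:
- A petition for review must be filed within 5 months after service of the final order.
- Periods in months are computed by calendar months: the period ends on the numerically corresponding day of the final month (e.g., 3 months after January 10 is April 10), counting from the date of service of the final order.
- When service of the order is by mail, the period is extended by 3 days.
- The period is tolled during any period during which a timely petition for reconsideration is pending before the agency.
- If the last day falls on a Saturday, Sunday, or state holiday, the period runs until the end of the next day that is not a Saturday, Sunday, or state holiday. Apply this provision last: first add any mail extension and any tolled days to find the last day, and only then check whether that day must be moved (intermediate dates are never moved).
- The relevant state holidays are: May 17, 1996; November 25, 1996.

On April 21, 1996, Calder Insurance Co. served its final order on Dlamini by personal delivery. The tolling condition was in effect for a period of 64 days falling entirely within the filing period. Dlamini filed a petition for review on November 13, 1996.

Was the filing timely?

5 months after April 21, 1996 is September 21, 1996.
Service was not by mail, so no mail extension applies.
Tolling adds 64 days: September 21, 1996 + 64 days = November 24, 1996.
November 24, 1996 is Sunday; November 25, 1996 is a listed holiday. The next qualifying day is November 26, 1996.
The deadline is November 26, 1996; the filing on November 13, 1996 is on or before that date.

Yes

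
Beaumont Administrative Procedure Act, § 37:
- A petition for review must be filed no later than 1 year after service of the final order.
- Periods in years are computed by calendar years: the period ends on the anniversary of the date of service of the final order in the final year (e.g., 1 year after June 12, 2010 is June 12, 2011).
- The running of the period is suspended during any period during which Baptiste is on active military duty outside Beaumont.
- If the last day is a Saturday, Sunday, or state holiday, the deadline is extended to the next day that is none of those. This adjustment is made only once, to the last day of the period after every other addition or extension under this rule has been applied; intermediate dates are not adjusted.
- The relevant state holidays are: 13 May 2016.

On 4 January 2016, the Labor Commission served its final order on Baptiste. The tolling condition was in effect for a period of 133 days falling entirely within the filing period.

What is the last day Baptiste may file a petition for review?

May 17, 2017

1 year after 4 January 2016 is January 4, 2017.
Tolling adds 133 days: January 4, 2017 + 133 days = May 17, 2017.
May 17, 2017 is a Wednesday and not a state holiday, so no extension applies.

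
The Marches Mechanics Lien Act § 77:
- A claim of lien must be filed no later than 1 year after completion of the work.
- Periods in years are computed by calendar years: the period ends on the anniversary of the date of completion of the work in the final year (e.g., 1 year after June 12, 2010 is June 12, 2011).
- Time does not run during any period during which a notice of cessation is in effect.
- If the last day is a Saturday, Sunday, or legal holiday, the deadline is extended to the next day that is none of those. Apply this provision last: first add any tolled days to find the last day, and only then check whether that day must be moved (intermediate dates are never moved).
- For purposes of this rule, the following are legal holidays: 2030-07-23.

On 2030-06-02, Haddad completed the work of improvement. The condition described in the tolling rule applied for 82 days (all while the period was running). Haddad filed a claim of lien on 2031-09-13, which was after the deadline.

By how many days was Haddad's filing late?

19 days

1 year after 2030-06-02 is June 2, 2031.
Tolling adds 82 days: June 2, 2031 + 82 days = August 23, 2031.
August 23, 2031 is Saturday; August 24, 2031 is Sunday. The next qualifying day is August 25, 2031.
The deadline is August 25, 2031; from August 25, 2031 to September 13, 2031 is 19 days.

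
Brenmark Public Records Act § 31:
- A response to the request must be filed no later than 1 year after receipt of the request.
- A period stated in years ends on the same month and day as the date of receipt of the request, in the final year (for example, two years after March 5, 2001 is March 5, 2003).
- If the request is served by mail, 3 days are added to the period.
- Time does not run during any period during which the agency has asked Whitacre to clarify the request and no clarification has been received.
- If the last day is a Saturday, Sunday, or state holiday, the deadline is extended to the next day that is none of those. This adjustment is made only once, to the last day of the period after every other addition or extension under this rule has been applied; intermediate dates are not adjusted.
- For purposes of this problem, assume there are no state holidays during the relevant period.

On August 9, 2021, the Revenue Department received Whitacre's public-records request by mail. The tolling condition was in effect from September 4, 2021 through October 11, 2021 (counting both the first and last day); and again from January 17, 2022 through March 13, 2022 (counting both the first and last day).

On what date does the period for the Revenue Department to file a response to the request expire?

1 year after August 9, 2021 is August 9, 2022.
Service was by mail, adding 3 days: August 9, 2022 + 3 days = August 12, 2022.
From September 4, 2021 through October 11, 2021 inclusive is 38 days; tolling adds 38 days: August 12, 2022 + 38 days = September 19, 2022.
From January 17, 2022 through March 13, 2022 inclusive is 56 days; tolling adds 56 days: September 19, 2022 + 56 days = November 14, 2022.
November 14, 2022 is a Monday and not a state holiday, so no extension applies.

November 14, 2022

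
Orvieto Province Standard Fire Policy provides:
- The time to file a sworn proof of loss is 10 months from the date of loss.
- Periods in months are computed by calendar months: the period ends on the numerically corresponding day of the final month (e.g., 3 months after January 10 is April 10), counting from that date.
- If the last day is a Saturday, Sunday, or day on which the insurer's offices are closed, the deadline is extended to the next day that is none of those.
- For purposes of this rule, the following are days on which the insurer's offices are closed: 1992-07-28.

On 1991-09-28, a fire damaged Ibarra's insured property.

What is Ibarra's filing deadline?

10 months after 1991-09-28 is July 28, 1992.
July 28, 1992 is a listed holiday. The next qualifying day is July 29, 1992.

July 29, 1992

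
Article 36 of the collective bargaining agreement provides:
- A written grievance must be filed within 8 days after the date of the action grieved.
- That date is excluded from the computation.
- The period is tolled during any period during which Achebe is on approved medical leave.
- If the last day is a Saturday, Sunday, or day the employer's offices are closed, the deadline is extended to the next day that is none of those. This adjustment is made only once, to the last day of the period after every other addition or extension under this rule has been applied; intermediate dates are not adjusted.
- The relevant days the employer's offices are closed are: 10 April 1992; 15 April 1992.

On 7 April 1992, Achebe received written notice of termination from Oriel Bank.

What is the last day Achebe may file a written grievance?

8 days after 7 April 1992 is April 15, 1992.
April 15, 1992 is a listed holiday. The next qualifying day is April 16, 1992.

April 16, 1992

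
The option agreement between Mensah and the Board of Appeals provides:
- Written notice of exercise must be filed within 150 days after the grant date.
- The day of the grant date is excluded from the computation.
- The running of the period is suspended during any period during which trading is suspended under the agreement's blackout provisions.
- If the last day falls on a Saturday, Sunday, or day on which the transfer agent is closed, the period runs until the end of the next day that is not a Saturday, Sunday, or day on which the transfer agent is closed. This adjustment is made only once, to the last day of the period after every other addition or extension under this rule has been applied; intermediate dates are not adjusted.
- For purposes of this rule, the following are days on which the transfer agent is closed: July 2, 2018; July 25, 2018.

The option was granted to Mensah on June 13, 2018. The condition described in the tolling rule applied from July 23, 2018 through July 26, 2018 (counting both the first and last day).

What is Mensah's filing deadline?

150 days after June 13, 2018 is November 10, 2018.
From July 23, 2018 through July 26, 2018 inclusive is 4 days; tolling adds 4 days: November 10, 2018 + 4 days = November 14, 2018.
November 14, 2018 is a Wednesday and not a day on which the transfer agent is closed, so no extension applies.

November 14, 2018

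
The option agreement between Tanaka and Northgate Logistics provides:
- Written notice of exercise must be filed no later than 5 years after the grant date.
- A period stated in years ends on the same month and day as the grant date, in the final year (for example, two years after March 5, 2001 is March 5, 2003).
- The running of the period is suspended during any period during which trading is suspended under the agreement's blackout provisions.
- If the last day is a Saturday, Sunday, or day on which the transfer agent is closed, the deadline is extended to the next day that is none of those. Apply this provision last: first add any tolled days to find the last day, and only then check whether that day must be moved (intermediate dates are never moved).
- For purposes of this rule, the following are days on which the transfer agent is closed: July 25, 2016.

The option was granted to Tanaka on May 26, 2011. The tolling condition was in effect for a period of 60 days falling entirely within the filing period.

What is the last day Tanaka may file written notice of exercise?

5 years after May 26, 2011 is May 26, 2016.
Tolling adds 60 days: May 26, 2016 + 60 days = July 25, 2016.
July 25, 2016 is a listed holiday. The next qualifying day is July 26, 2016.

July 26, 2016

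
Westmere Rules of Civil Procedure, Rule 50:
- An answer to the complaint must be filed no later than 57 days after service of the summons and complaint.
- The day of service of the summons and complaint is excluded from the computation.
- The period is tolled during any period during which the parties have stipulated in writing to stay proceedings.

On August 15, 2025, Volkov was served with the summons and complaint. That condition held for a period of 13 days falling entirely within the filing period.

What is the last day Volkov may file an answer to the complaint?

October 24, 2025

57 days after August 15, 2025 is October 11, 2025.
Tolling adds 13 days: October 11, 2025 + 13 days = October 24, 2025.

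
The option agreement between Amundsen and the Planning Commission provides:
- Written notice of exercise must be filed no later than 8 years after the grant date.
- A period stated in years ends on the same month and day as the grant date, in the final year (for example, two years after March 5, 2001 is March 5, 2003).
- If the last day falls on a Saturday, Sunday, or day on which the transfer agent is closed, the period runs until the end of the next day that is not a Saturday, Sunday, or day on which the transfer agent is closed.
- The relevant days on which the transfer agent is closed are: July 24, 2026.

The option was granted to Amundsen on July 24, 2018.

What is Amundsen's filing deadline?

8 years after July 24, 2018 is July 24, 2026.
July 24, 2026 is a listed holiday; July 25, 2026 is Saturday; July 26, 2026 is Sunday. The next qualifying day is July 27, 2026.

July 27, 2026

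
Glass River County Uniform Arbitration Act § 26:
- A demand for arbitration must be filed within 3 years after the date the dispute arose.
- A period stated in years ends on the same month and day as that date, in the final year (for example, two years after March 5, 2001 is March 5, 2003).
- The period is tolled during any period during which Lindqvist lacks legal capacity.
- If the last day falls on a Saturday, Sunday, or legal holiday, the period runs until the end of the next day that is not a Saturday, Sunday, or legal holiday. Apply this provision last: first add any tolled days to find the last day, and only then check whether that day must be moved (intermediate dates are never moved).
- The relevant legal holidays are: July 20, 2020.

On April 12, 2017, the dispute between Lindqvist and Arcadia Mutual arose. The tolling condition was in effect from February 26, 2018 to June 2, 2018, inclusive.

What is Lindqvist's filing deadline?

July 21, 2020

3 years after April 12, 2017 is April 12, 2020.
From February 26, 2018 through June 2, 2018 inclusive is 97 days; tolling adds 97 days: April 12, 2020 + 97 days = July 18, 2020.
July 18, 2020 is Saturday; July 19, 2020 is Sunday; July 20, 2020 is a listed holiday. The next qualifying day is July 21, 2020.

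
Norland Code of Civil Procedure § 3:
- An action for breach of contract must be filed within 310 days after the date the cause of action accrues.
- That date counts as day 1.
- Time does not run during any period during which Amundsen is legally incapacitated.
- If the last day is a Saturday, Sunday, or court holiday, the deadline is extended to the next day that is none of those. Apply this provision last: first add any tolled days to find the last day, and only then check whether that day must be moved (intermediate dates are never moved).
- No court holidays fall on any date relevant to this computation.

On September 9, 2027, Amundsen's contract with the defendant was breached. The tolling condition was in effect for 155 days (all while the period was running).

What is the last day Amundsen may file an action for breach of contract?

December 18, 2028

Counting September 9, 2027 as day 1, day 310 is July 14, 2028.
Tolling adds 155 days: July 14, 2028 + 155 days = December 16, 2028.
December 16, 2028 is Saturday; December 17, 2028 is Sunday. The next qualifying day is December 18, 2028.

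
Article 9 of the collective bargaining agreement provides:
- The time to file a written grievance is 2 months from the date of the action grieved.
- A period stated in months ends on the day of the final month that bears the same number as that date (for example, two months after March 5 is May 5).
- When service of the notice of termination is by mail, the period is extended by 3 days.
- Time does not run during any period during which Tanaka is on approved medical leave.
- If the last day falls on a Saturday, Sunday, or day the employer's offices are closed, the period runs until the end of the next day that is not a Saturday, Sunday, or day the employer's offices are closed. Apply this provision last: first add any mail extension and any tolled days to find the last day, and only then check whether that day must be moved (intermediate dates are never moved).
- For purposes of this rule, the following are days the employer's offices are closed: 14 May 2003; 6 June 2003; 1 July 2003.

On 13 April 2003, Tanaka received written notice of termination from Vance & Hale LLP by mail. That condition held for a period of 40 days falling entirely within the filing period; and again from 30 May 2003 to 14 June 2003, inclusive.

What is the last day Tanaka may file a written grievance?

2 months after 13 April 2003 is June 13, 2003.
Service was by mail, adding 3 days: June 13, 2003 + 3 days = June 16, 2003.
Tolling adds 40 days: June 16, 2003 + 40 days = July 26, 2003.
From May 30, 2003 through June 14, 2003 inclusive is 16 days; tolling adds 16 days: July 26, 2003 + 16 days = August 11, 2003.
August 11, 2003 is a Monday and not a day the employer's offices are closed, so no extension applies.

August 11, 2003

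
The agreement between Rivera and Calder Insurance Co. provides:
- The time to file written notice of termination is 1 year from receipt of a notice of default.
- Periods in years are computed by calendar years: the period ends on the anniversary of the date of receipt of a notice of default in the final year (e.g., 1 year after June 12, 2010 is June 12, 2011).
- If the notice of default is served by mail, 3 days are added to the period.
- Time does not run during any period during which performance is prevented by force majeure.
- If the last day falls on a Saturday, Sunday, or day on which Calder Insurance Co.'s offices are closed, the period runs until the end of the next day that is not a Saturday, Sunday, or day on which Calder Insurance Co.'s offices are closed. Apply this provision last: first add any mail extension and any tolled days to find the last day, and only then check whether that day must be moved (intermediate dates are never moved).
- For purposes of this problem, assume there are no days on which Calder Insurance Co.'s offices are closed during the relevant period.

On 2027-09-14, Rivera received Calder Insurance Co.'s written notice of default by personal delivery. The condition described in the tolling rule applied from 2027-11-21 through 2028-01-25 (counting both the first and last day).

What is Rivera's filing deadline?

1 year after 2027-09-14 is September 14, 2028.
Service was not by mail, so no mail extension applies.
From November 21, 2027 through January 25, 2028 inclusive is 66 days; tolling adds 66 days: September 14, 2028 + 66 days = November 19, 2028.
November 19, 2028 is Sunday. The next qualifying day is November 20, 2028.

November 20, 2028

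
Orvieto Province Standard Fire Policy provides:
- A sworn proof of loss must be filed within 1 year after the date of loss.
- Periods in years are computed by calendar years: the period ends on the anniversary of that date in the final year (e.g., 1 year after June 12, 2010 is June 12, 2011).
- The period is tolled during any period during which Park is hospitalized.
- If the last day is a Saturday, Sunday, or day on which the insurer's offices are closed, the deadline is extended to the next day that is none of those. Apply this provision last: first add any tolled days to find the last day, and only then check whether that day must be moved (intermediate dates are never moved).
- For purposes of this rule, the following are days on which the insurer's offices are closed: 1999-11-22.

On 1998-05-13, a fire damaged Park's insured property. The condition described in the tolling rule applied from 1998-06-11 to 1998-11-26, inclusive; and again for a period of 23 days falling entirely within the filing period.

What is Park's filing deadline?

November 23, 1999

1 year after 1998-05-13 is May 13, 1999.
From June 11, 1998 through November 26, 1998 inclusive is 169 days; tolling adds 169 days: May 13, 1999 + 169 days = October 29, 1999.
Tolling adds 23 days: October 29, 1999 + 23 days = November 21, 1999.
November 21, 1999 is Sunday; November 22, 1999 is a listed holiday. The next qualifying day is November 23, 1999.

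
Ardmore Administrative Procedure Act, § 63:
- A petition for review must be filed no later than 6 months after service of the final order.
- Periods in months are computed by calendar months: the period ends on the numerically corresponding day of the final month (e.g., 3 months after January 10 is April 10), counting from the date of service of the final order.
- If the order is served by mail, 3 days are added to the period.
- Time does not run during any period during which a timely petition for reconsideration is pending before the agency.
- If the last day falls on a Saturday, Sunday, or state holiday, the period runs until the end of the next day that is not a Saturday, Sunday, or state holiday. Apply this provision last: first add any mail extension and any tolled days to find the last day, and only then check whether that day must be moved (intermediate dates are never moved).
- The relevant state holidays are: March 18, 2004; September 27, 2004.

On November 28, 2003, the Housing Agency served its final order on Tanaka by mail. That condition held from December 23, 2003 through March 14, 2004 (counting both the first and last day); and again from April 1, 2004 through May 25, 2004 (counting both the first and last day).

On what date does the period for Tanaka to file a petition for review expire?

October 18, 2004

6 months after November 28, 2003 is May 28, 2004.
Service was by mail, adding 3 days: May 28, 2004 + 3 days = May 31, 2004.
From December 23, 2003 through March 14, 2004 inclusive is 83 days; tolling adds 83 days: May 31, 2004 + 83 days = August 22, 2004.
From April 1, 2004 through May 25, 2004 inclusive is 55 days; tolling adds 55 days: August 22, 2004 + 55 days = October 16, 2004.
October 16, 2004 is Saturday; October 17, 2004 is Sunday. The next qualifying day is October 18, 2004.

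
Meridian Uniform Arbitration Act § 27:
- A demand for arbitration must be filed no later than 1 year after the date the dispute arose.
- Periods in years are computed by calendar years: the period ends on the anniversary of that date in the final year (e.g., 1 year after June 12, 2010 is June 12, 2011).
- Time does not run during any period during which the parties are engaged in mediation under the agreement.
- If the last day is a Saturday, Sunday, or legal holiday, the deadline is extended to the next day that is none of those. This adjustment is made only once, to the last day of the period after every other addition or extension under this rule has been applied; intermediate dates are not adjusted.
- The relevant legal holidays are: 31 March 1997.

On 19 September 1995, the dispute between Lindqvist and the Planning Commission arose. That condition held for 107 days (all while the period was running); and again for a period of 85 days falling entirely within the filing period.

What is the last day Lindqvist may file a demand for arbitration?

1 year after 19 September 1995 is September 19, 1996.
Tolling adds 107 days: September 19, 1996 + 107 days = January 4, 1997.
Tolling adds 85 days: January 4, 1997 + 85 days = March 30, 1997.
March 30, 1997 is Sunday; March 31, 1997 is a listed holiday. The next qualifying day is April 1, 1997.

April 1, 1997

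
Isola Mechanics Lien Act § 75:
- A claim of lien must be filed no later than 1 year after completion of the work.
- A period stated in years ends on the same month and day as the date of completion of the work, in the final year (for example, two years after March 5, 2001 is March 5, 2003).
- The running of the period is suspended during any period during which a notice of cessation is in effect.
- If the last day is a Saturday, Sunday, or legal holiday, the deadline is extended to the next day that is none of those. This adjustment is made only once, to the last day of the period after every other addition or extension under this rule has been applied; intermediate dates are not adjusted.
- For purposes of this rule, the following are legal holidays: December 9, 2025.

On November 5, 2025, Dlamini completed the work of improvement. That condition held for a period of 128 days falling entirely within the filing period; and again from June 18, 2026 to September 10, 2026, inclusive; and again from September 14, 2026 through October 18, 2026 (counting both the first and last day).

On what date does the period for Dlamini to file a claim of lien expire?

July 12, 2027

1 year after November 5, 2025 is November 5, 2026.
Tolling adds 128 days: November 5, 2026 + 128 days = March 13, 2027.
From June 18, 2026 through September 10, 2026 inclusive is 85 days; tolling adds 85 days: March 13, 2027 + 85 days = June 6, 2027.
From September 14, 2026 through October 18, 2026 inclusive is 35 days; tolling adds 35 days: June 6, 2027 + 35 days = July 11, 2027.
July 11, 2027 is Sunday. The next qualifying day is July 12, 2027.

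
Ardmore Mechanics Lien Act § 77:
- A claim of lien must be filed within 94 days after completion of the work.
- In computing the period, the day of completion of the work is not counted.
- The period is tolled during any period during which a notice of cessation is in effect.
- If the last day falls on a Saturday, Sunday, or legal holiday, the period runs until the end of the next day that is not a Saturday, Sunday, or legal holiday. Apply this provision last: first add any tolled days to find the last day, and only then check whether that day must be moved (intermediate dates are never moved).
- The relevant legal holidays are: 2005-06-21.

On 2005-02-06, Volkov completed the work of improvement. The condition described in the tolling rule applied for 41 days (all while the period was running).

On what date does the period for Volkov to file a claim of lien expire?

94 days after 2005-02-06 is May 11, 2005.
Tolling adds 41 days: May 11, 2005 + 41 days = June 21, 2005.
June 21, 2005 is a listed holiday. The next qualifying day is June 22, 2005.

June 22, 2005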